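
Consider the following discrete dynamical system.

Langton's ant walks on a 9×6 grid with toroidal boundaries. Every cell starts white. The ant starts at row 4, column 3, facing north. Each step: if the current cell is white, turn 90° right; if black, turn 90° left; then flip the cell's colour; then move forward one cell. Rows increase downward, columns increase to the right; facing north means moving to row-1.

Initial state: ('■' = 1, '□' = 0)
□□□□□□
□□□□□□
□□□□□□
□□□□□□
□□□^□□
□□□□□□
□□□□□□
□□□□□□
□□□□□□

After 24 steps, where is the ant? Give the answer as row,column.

t=0: □□□□□□
□□□□□□
□□□□□□
□□□□□□
□□□^□□
□□□□□□
□□□□□□
□□□□□□
□□□□□□
t=1: □□□□□□
□□□□□□
□□□□□□
□□□□□□
□□□■>□
□□□□□□
□□□□□□
□□□□□□
□□□□□□
t=2: □□□□□□
□□□□□□
□□□□□□
□□□□□□
□□□■■□
□□□□v□
□□□□□□
□□□□□□
□□□□□□
t=3: □□□□□□
□□□□□□
□□□□□□
□□□□□□
□□□■■□
□□□<■□
□□□□□□
□□□□□□
□□□□□□
t=4: □□□□□□
□□□□□□
□□□□□□
□□□□□□
□□□^■□
□□□■■□
□□□□□□
□□□□□□
□□□□□□
t=5: □□□□□□
□□□□□□
□□□□□□
□□□□□□
□□<□■□
□□□■■□
□□□□□□
□□□□□□
□□□□□□
t=6: □□□□□□
□□□□□□
□□□□□□
□□^□□□
□□■□■□
□□□■■□
□□□□□□
□□□□□□
□□□□□□
t=7: □□□□□□
□□□□□□
□□□□□□
□□■>□□
□□■□■□
□□□■■□
□□□□□□
□□□□□□
□□□□□□
t=8: □□□□□□
□□□□□□
□□□□□□
□□■■□□
□□■v■□
□□□■■□
□□□□□□
□□□□□□
□□□□□□
t=9: □□□□□□
□□□□□□
□□□□□□
□□■■□□
□□<■■□
□□□■■□
□□□□□□
□□□□□□
□□□□□□
t=10: □□□□□□
□□□□□□
□□□□□□
□□■■□□
□□□■■□
□□v■■□
□□□□□□
□□□□□□
□□□□□□
t=11: □□□□□□
□□□□□□
□□□□□□
□□■■□□
□□□■■□
□<■■■□
□□□□□□
□□□□□□
□□□□□□
t=12: □□□□□□
□□□□□□
□□□□□□
□□■■□□
□^□■■□
□■■■■□
□□□□□□
□□□□□□
□□□□□□
t=13: □□□□□□
□□□□□□
□□□□□□
□□■■□□
□■>■■□
□■■■■□
□□□□□□
□□□□□□
□□□□□□
t=14: □□□□□□
□□□□□□
□□□□□□
□□■■□□
□■■■■□
□■v■■□
□□□□□□
□□□□□□
□□□□□□
t=15: □□□□□□
□□□□□□
□□□□□□
□□■■□□
□■■■■□
□■□>■□
□□□□□□
□□□□□□
□□□□□□
t=16: □□□□□□
□□□□□□
□□□□□□
□□■■□□
□■■^■□
□■□□■□
□□□□□□
□□□□□□
□□□□□□
t=17: □□□□□□
□□□□□□
□□□□□□
□□■■□□
□■<□■□
□■□□■□
□□□□□□
□□□□□□
□□□□□□
t=18: □□□□□□
□□□□□□
□□□□□□
□□■■□□
□■□□■□
□■v□■□
□□□□□□
□□□□□□
□□□□□□
t=19: □□□□□□
□□□□□□
□□□□□□
□□■■□□
□■□□■□
□<■□■□
□□□□□□
□□□□□□
□□□□□□
t=20: □□□□□□
□□□□□□
□□□□□□
□□■■□□
□■□□■□
□□■□■□
□v□□□□
□□□□□□
□□□□□□
t=21: □□□□□□
□□□□□□
□□□□□□
□□■■□□
□■□□■□
□□■□■□
<■□□□□
□□□□□□
□□□□□□
t=22: □□□□□□
□□□□□□
□□□□□□
□□■■□□
□■□□■□
^□■□■□
■■□□□□
□□□□□□
□□□□□□
t=23: □□□□□□
□□□□□□
□□□□□□
□□■■□□
□■□□■□
■>■□■□
■■□□□□
□□□□□□
□□□□□□
t=24: □□□□□□
□□□□□□
□□□□□□
□□■■□□
□■□□■□
■■■□■□
■v□□□□
□□□□□□
□□□□□□

6,1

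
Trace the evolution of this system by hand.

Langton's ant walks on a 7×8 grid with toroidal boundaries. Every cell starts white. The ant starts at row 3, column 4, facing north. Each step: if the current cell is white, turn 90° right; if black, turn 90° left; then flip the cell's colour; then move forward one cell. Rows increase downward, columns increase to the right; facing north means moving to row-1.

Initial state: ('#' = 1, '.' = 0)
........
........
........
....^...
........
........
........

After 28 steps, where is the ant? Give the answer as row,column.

5,2

k=0  ........
........
........
....^...
........
........
........
k=1  ........
........
........
....#>..
........
........
........
k=2  ........
........
........
....##..
.....v..
........
........
k=3  ........
........
........
....##..
....<#..
........
........
k=4  ........
........
........
....^#..
....##..
........
........
k=5  ........
........
........
...<.#..
....##..
........
........
k=6  ........
........
...^....
...#.#..
....##..
........
........
k=7  ........
........
...#>...
...#.#..
....##..
........
........
k=8  ........
........
...##...
...#v#..
....##..
........
........
k=9  ........
........
...##...
...<##..
....##..
........
........
k=10  ........
........
...##...
....##..
...v##..
........
........
k=11  ........
........
...##...
....##..
..<###..
........
........
k=12  ........
........
...##...
..^.##..
..####..
........
........
k=13  ........
........
...##...
..#>##..
..####..
........
........
k=14  ........
........
...##...
..####..
..#v##..
........
........
k=15  ........
........
...##...
..####..
..#.>#..
........
........
k=16  ........
........
...##...
..##^#..
..#..#..
........
........
k=17  ........
........
...##...
..#<.#..
..#..#..
........
........
k=18  ........
........
...##...
..#..#..
..#v.#..
........
........
k=19  ........
........
...##...
..#..#..
..<#.#..
........
........
k=20  ........
........
...##...
..#..#..
...#.#..
..v.....
........
k=21  ........
........
...##...
..#..#..
...#.#..
.<#.....
........
k=22  ........
........
...##...
..#..#..
.^.#.#..
.##.....
........
k=23  ........
........
...##...
..#..#..
.#>#.#..
.##.....
........
k=24  ........
........
...##...
..#..#..
.###.#..
.#v.....
........
k=25  ........
........
...##...
..#..#..
.###.#..
.#.>....
........
k=26  ........
........
...##...
..#..#..
.###.#..
.#.#....
...v....
k=27  ........
........
...##...
..#..#..
.###.#..
.#.#....
..<#....
k=28  ........
........
...##...
..#..#..
.###.#..
.#^#....
..##....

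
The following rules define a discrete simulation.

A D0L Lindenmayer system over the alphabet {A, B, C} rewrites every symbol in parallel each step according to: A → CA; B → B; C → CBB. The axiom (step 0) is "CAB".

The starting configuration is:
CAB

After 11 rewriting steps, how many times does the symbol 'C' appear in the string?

12

0) CAB
1) CBBCAB
2) CBBBBCBBCAB
3) CBBBBBBCBBBBCBBCAB
4) CBBBBBBBBCBBBBBBCBBBBCBBCAB
5) CBBBBBBBBBBCBBBBBBBBCBBBBBBCBBBBCBBCAB
6) CBBBBBBBBBBBBCBBBBBBBBBBCBBBBBBBBCBBBBBBCBBBBCBBCAB
7) CBBBBBBBBBBBBBBCBBBBBBBBBBBBCBBBBBBBBBBCBBBBBBBBCBBBBBBCBBBBCBBCAB
8) CBBBBBBBBBBBBBBBBCBBBBBBBBBBBBBBCBBBBBBBBBBBBCBBBBBBBBBBCBBBBBBBBCBBBBBBCBBBBCBBCAB
9) CBBBBBBBBBBBBBBBBBBCBBBBBBBBBBBBBBBBCBBBBBBBBBBBBBBCBBBBBBBBBBBBCBBBBBBBBBBCBBBBBBBBCBBBBBBCBBBBCBBCAB
10) CBBBBBBBBBBBBBBBBBBBBCBBBBBBBBBBBBBBBBBBCBBBBBBBBBBBBBBBBC…BBBBBBBCBBBBBBBBBBBBCBBBBBBBBBBCBBBBBBBBCBBBBBBCBBBBCBBCAB  (len 123)
11) CBBBBBBBBBBBBBBBBBBBBBBCBBBBBBBBBBBBBBBBBBBBCBBBBBBBBBBBBB…BBBBBBBCBBBBBBBBBBBBCBBBBBBBBBBCBBBBBBBBCBBBBBBCBBBBCBBCAB  (len 146)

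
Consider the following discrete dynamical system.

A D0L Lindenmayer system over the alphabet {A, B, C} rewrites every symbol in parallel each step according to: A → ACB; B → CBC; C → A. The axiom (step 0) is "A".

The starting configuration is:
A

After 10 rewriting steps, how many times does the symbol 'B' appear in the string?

1041

[0] A
[1] ACB
[2] ACBACBC
[3] ACBACBCACBACBCA
[4] ACBACBCACBACBCAACBACBCACBACBCAACB
[5] ACBACBCACBACBCAACBACBCACBACBCAACBACBACBCACBACBCAACBACBCACBACBCAACBACBACBC
[6] ACBACBCACBACBCAACBACBCACBACBCAACBACBACBCACBACBCAACBACBCACB…ACBACBACBCACBACBCAACBACBCACBACBCAACBACBACBCACBACBCACBACBCA  (len 161)
[7] ACBACBCACBACBCAACBACBCACBACBCAACBACBACBCACBACBCAACBACBCACB…ACBACBACBCACBACBCACBACBCAACBACBCACBACBCAACBACBCACBACBCAACB  (len 355)
[8] ACBACBCACBACBCAACBACBCACBACBCAACBACBACBCACBACBCAACBACBCACB…ACBACBCACBACBCAACBACBACBCACBACBCAACBACBCACBACBCAACBACBACBC  (len 783)
[9] ACBACBCACBACBCAACBACBCACBACBCAACBACBACBCACBACBCAACBACBCACB…ACBACBACBCACBACBCAACBACBCACBACBCAACBACBACBCACBACBCACBACBCA  (len 1727)
[10] ACBACBCACBACBCAACBACBCACBACBCAACBACBACBCACBACBCAACBACBCACB…ACBACBACBCACBACBCACBACBCAACBACBCACBACBCAACBACBCACBACBCAACB  (len 3809)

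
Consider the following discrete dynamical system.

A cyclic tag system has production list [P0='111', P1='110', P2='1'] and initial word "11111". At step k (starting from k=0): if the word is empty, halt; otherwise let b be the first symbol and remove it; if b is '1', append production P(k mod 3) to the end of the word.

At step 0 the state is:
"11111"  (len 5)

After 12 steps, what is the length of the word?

18

step 0: "11111"  (len 5)
step 1: "1111111"  (len 7)
step 2: "111111110"  (len 9)
step 3: "111111101"  (len 9)
step 4: "11111101111"  (len 11)
step 5: "1111101111110"  (len 13)
step 6: "1111011111101"  (len 13)
step 7: "111011111101111"  (len 15)
step 8: "11011111101111110"  (len 17)
step 9: "10111111011111101"  (len 17)
step 10: "0111111011111101111"  (len 19)
step 11: "111111011111101111"  (len 18)
step 12: "111110111111011111"  (len 18)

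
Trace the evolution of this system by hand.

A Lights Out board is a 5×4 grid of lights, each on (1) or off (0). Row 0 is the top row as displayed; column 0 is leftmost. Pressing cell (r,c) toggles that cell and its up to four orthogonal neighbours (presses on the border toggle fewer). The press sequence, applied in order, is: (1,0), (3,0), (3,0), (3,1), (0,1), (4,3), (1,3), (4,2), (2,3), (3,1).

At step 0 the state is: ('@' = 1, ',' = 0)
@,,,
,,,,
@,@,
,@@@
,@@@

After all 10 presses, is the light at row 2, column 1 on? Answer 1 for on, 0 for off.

0

gen 0: @,,,
,,,,
@,@,
,@@@
,@@@
gen 1: ,,,,
@@,,
,,@,
,@@@
,@@@
gen 2: ,,,,
@@,,
@,@,
@,@@
@@@@
gen 3: ,,,,
@@,,
,,@,
,@@@
,@@@
gen 4: ,,,,
@@,,
,@@,
@,,@
,,@@
gen 5: @@@,
@,,,
,@@,
@,,@
,,@@
gen 6: @@@,
@,,,
,@@,
@,,,
,,,,
gen 7: @@@@
@,@@
,@@@
@,,,
,,,,
gen 8: @@@@
@,@@
,@@@
@,@,
,@@@
gen 9: @@@@
@,@,
,@,,
@,@@
,@@@
gen 10: @@@@
@,@,
,,,,
,@,@
,,@@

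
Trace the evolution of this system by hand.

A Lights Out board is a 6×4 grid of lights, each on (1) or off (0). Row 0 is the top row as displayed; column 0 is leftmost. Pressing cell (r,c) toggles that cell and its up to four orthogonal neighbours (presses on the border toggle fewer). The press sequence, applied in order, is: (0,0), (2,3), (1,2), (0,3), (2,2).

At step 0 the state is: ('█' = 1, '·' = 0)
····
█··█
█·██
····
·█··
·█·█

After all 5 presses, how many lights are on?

step 0: ····
█··█
█·██
····
·█··
·█·█
step 1: ██··
···█
█·██
····
·█··
·█·█
step 2: ██··
····
█···
···█
·█··
·█·█
step 3: ███·
·███
█·█·
···█
·█··
·█·█
step 4: ██·█
·██·
█·█·
···█
·█··
·█·█
step 5: ██·█
·█··
██·█
··██
·█··
·█·█

12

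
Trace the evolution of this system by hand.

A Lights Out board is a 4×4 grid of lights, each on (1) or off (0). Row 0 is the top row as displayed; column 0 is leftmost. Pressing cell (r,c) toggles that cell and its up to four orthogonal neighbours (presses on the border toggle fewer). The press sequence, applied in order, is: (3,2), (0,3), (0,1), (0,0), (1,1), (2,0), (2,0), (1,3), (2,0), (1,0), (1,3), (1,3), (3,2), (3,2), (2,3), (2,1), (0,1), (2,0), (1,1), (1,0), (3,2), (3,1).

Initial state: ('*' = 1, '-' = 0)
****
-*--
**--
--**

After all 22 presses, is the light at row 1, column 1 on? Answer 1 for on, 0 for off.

gen 0: ****
-*--
**--
--**
gen 1: ****
-*--
***-
-*--
gen 2: **--
-*-*
***-
-*--
gen 3: --*-
---*
***-
-*--
gen 4: ***-
*--*
***-
-*--
gen 5: *-*-
-***
*-*-
-*--
gen 6: *-*-
****
-**-
**--
gen 7: *-*-
-***
*-*-
-*--
gen 8: *-**
-*--
*-**
-*--
gen 9: *-**
**--
-***
**--
gen 10: --**
----
****
**--
gen 11: --*-
--**
***-
**--
gen 12: --**
----
****
**--
gen 13: --**
----
**-*
*-**
gen 14: --**
----
****
**--
gen 15: --**
---*
**--
**-*
gen 16: --**
-*-*
--*-
*--*
gen 17: **-*
---*
--*-
*--*
gen 18: **-*
*--*
***-
---*
gen 19: *--*
-***
*-*-
---*
gen 20: ---*
*-**
--*-
---*
gen 21: ---*
*-**
----
-**-
gen 22: ---*
*-**
-*--
*---

0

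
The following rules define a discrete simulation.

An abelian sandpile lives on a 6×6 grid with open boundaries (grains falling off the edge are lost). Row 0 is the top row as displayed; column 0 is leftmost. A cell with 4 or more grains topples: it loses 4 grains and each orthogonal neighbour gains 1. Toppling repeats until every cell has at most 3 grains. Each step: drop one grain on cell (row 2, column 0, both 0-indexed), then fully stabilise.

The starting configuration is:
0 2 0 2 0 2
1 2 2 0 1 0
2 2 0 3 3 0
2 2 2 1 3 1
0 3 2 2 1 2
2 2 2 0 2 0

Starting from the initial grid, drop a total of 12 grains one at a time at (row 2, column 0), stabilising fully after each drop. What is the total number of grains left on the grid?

57

t=0: 0 2 0 2 0 2
1 2 2 0 1 0
2 2 0 3 3 0
2 2 2 1 3 1
0 3 2 2 1 2
2 2 2 0 2 0
t=1: 0 2 0 2 0 2
1 2 2 0 1 0
3 2 0 3 3 0
2 2 2 1 3 1
0 3 2 2 1 2
2 2 2 0 2 0
t=2: 0 2 0 2 0 2
2 2 2 0 1 0
0 3 0 3 3 0
3 2 2 1 3 1
0 3 2 2 1 2
2 2 2 0 2 0
t=3: 0 2 0 2 0 2
2 2 2 0 1 0
1 3 0 3 3 0
3 2 2 1 3 1
0 3 2 2 1 2
2 2 2 0 2 0
t=4: 0 2 0 2 0 2
2 2 2 0 1 0
2 3 0 3 3 0
3 2 2 1 3 1
0 3 2 2 1 2
2 2 2 0 2 0
t=5: 0 2 0 2 0 2
2 2 2 0 1 0
3 3 0 3 3 0
3 2 2 1 3 1
0 3 2 2 1 2
2 2 2 0 2 0
t=6: 0 2 0 2 0 2
3 3 2 0 1 0
2 1 1 3 3 0
1 1 3 1 3 1
2 0 3 2 1 2
2 3 2 0 2 0
t=7: 0 2 0 2 0 2
3 3 2 0 1 0
3 1 1 3 3 0
1 1 3 1 3 1
2 0 3 2 1 2
2 3 2 0 2 0
t=8: 1 3 0 2 0 2
1 0 3 0 1 0
1 3 1 3 3 0
2 1 3 1 3 1
2 0 3 2 1 2
2 3 2 0 2 0
t=9: 1 3 0 2 0 2
1 0 3 0 1 0
2 3 1 3 3 0
2 1 3 1 3 1
2 0 3 2 1 2
2 3 2 0 2 0
t=10: 1 3 0 2 0 2
1 0 3 0 1 0
3 3 1 3 3 0
2 1 3 1 3 1
2 0 3 2 1 2
2 3 2 0 2 0
t=11: 1 3 0 2 0 2
2 1 3 0 1 0
1 0 2 3 3 0
3 2 3 1 3 1
2 0 3 2 1 2
2 3 2 0 2 0
t=12: 1 3 0 2 0 2
2 1 3 0 1 0
2 0 2 3 3 0
3 2 3 1 3 1
2 0 3 2 1 2
2 3 2 0 2 0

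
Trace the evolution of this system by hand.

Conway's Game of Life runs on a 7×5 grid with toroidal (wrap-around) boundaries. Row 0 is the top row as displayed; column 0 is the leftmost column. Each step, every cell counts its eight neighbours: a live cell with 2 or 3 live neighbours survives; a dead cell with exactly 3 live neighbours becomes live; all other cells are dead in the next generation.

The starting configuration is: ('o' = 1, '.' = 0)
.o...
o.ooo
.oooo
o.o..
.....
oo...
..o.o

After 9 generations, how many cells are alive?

0) .o...
o.ooo
.oooo
o.o..
.....
oo...
..o.o
1) .o...
.....
.....
o.o.o
o....
oo...
..o..
2) .....
.....
.....
oo..o
.....
oo...
o.o..
3) .....
.....
o....
o....
....o
oo...
o....
4) .....
.....
.....
o...o
.o..o
oo..o
oo...
5) .....
.....
.....
o...o
.o.o.
..o.o
.o..o
6) .....
.....
.....
o...o
.ooo.
.oo.o
o..o.
7) .....
.....
.....
ooooo
.....
....o
ooooo
8) ooooo
.....
ooooo
ooooo
.oo..
.oo.o
ooooo
9) .....
.....
.....
.....
.....
....o
.....

1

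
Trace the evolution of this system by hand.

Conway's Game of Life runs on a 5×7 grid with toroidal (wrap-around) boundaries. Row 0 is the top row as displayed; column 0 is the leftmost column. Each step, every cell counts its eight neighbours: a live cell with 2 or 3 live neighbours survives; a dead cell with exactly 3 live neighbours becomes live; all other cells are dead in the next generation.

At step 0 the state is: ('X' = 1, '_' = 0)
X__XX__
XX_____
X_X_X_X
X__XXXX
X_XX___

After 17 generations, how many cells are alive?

step 0: X__XX__
XX_____
X_X_X_X
X__XXXX
X_XX___
step 1: X__XX_X
__X_XX_
__X_X__
_______
X_X____
step 2: X_X_X_X
_XX___X
____XX_
_X_X___
XX_X__X
step 3: _______
_XX_X_X
XX_XXX_
_X_X_XX
___XXXX
step 4: X_X___X
_XX_X_X
_______
_X_____
X_XX__X
step 5: _______
_XXX_XX
XXX____
XXX____
__XX__X
step 6: XX__XXX
___X__X
_______
______X
X_XX___
step 7: _X__XX_
____X_X
_______
_______
__XXX__
step 8: __X____
____X__
_______
___X___
__XXXX_
step 9: __X__X_
_______
_______
__XX___
__X_X__
step 10: ___X___
_______
_______
__XX___
_XX_X__
step 11: __XX___
_______
_______
_XXX___
_X__X__
step 12: __XX___
_______
__X____
_XXX___
_X__X__
step 13: __XX___
__XX___
_XXX___
_X_X___
_X__X__
step 14: _X__X__
____X__
_X__X__
XX_XX__
_X__X__
step 15: ___XXX_
___XXX_
XXX_XX_
XX_XXX_
_X__XX_
step 16: __X___X
_X_____
X______
_______
XX_____
step 17: __X____
XX_____
_______
XX_____
XX_____

7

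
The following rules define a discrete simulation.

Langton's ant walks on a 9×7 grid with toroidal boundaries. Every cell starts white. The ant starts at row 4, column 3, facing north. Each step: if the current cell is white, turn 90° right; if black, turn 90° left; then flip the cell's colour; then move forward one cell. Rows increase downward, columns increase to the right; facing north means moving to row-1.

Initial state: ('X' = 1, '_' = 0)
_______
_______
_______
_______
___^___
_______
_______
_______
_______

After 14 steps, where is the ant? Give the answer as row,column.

0) _______
_______
_______
_______
___^___
_______
_______
_______
_______
1) _______
_______
_______
_______
___X>__
_______
_______
_______
_______
2) _______
_______
_______
_______
___XX__
____v__
_______
_______
_______
3) _______
_______
_______
_______
___XX__
___<X__
_______
_______
_______
4) _______
_______
_______
_______
___^X__
___XX__
_______
_______
_______
5) _______
_______
_______
_______
__<_X__
___XX__
_______
_______
_______
6) _______
_______
_______
__^____
__X_X__
___XX__
_______
_______
_______
7) _______
_______
_______
__X>___
__X_X__
___XX__
_______
_______
_______
8) _______
_______
_______
__XX___
__XvX__
___XX__
_______
_______
_______
9) _______
_______
_______
__XX___
__<XX__
___XX__
_______
_______
_______
10) _______
_______
_______
__XX___
___XX__
__vXX__
_______
_______
_______
11) _______
_______
_______
__XX___
___XX__
_<XXX__
_______
_______
_______
12) _______
_______
_______
__XX___
_^_XX__
_XXXX__
_______
_______
_______
13) _______
_______
_______
__XX___
_X>XX__
_XXXX__
_______
_______
_______
14) _______
_______
_______
__XX___
_XXXX__
_XvXX__
_______
_______
_______

5,2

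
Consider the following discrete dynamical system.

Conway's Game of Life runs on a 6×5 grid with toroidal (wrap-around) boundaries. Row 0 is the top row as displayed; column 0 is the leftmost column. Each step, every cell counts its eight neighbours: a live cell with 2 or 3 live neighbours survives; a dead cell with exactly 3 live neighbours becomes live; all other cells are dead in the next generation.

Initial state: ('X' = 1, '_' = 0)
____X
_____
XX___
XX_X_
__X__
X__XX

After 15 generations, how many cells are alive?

6

step 0: ____X
_____
XX___
XX_X_
__X__
X__XX
step 1: X__XX
X____
XXX_X
X___X
__X__
X__XX
step 2: _X_X_
__X__
___X_
__X_X
_X___
XXX__
step 3: X__X_
__XX_
__XX_
__XX_
___X_
X____
step 4: _XXX_
_X___
_X__X
____X
__XXX
_____
step 5: _XX__
_X_X_
_____
__X_X
___XX
_X__X
step 6: _X_X_
_X___
__XX_
____X
__X_X
_X__X
step 7: _X___
_X_X_
__XX_
__X_X
____X
_X__X
step 8: _X___
_X_X_
_X__X
__X_X
____X
_____
step 9: __X__
_X___
_X__X
____X
___X_
_____
step 10: _____
XXX__
_____
X__XX
_____
_____
step 11: _X___
_X___
__XX_
____X
____X
_____
step 12: _____
_X___
__XX_
____X
_____
_____
step 13: _____
__X__
__XX_
___X_
_____
_____
step 14: _____
__XX_
__XX_
__XX_
_____
_____
step 15: _____
__XX_
_X__X
__XX_
_____
_____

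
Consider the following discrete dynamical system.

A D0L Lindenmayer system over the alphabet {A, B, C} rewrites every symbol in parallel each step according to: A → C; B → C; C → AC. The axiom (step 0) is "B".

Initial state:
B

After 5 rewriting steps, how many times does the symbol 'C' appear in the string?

k=0  B
k=1  C
k=2  AC
k=3  CAC
k=4  ACCAC
k=5  CACACCAC

5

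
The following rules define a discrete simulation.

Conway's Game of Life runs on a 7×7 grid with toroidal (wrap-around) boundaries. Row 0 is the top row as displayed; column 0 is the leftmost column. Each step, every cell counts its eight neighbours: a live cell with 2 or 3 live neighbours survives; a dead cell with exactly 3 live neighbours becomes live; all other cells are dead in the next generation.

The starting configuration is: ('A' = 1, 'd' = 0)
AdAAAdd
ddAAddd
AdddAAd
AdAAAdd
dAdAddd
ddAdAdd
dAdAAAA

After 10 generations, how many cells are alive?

20

0) AdAAAdd
ddAAddd
AdddAAd
AdAAAdd
dAdAddd
ddAdAdd
dAdAAAA
1) AdddddA
ddAddAA
dddddAA
AdAddAA
dAddddd
AAddddd
AAddddA
2) ddddddd
ddddddd
dAddAdd
AAdddAd
ddAdddd
ddAdddA
ddddddd
3) ddddddd
ddddddd
AAddddd
AAAdddd
AdAdddA
ddddddd
ddddddd
4) ddddddd
ddddddd
AdAdddd
ddAdddd
AdAdddA
ddddddd
ddddddd
5) ddddddd
ddddddd
dAddddd
AdAAddA
dAddddd
ddddddd
ddddddd
6) ddddddd
ddddddd
AAAdddd
AdAdddd
AAAdddd
ddddddd
ddddddd
7) ddddddd
dAddddd
AdAdddd
dddAddA
AdAdddd
dAddddd
ddddddd
8) ddddddd
dAddddd
AAAdddd
AdAAddA
AAAdddd
dAddddd
ddddddd
9) ddddddd
AAAdddd
dddAddA
dddAddA
dddAddA
AAAdddd
ddddddd
10) dAddddd
AAAdddd
dAdAddA
AdAAAAA
dAdAddA
AAAdddd
dAddddd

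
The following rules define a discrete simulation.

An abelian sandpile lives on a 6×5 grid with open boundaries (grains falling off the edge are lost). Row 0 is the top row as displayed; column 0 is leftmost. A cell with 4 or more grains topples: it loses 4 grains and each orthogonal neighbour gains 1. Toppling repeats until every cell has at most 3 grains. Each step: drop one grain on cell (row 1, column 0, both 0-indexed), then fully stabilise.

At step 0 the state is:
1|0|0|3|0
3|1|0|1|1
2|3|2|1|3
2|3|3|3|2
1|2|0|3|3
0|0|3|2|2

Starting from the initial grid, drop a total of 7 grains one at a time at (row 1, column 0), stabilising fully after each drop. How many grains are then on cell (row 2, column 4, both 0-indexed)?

0) 1|0|0|3|0
3|1|0|1|1
2|3|2|1|3
2|3|3|3|2
1|2|0|3|3
0|0|3|2|2
1) 2|0|0|3|0
0|2|0|1|1
3|3|2|1|3
2|3|3|3|2
1|2|0|3|3
0|0|3|2|2
2) 2|0|0|3|0
1|2|0|1|1
3|3|2|1|3
2|3|3|3|2
1|2|0|3|3
0|0|3|2|2
3) 2|0|0|3|0
2|2|0|1|1
3|3|2|1|3
2|3|3|3|2
1|2|0|3|3
0|0|3|2|2
4) 2|0|0|3|0
3|2|0|1|1
3|3|2|1|3
2|3|3|3|2
1|2|0|3|3
0|0|3|2|2
5) 3|1|0|3|0
2|0|2|2|2
2|3|1|0|1
0|2|2|3|1
2|3|2|1|1
0|0|3|3|3
6) 3|1|0|3|0
3|0|2|2|2
2|3|1|0|1
0|2|2|3|1
2|3|2|1|1
0|0|3|3|3
7) 0|2|0|3|0
1|1|2|2|2
3|3|1|0|1
0|2|2|3|1
2|3|2|1|1
0|0|3|3|3

1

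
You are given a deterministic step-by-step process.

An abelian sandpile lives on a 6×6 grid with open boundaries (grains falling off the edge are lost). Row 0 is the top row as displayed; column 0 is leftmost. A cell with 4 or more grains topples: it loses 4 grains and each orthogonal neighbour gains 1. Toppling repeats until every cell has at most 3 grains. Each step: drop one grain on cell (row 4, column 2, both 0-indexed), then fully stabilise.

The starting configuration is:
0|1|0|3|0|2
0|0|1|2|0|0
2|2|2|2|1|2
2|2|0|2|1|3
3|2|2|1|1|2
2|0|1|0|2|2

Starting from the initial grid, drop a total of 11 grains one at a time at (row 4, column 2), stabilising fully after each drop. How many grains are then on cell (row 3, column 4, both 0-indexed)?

step 0: 0|1|0|3|0|2
0|0|1|2|0|0
2|2|2|2|1|2
2|2|0|2|1|3
3|2|2|1|1|2
2|0|1|0|2|2
step 1: 0|1|0|3|0|2
0|0|1|2|0|0
2|2|2|2|1|2
2|2|0|2|1|3
3|2|3|1|1|2
2|0|1|0|2|2
step 2: 0|1|0|3|0|2
0|0|1|2|0|0
2|2|2|2|1|2
2|2|1|2|1|3
3|3|0|2|1|2
2|0|2|0|2|2
step 3: 0|1|0|3|0|2
0|0|1|2|0|0
2|2|2|2|1|2
2|2|1|2|1|3
3|3|1|2|1|2
2|0|2|0|2|2
step 4: 0|1|0|3|0|2
0|0|1|2|0|0
2|2|2|2|1|2
2|2|1|2|1|3
3|3|2|2|1|2
2|0|2|0|2|2
step 5: 0|1|0|3|0|2
0|0|1|2|0|0
2|2|2|2|1|2
2|2|1|2|1|3
3|3|3|2|1|2
2|0|2|0|2|2
step 6: 0|1|0|3|0|2
0|0|1|2|0|0
2|2|2|2|1|2
3|3|2|2|1|3
0|1|1|3|1|2
3|1|3|0|2|2
step 7: 0|1|0|3|0|2
0|0|1|2|0|0
2|2|2|2|1|2
3|3|2|2|1|3
0|1|2|3|1|2
3|1|3|0|2|2
step 8: 0|1|0|3|0|2
0|0|1|2|0|0
2|2|2|2|1|2
3|3|2|2|1|3
0|1|3|3|1|2
3|1|3|0|2|2
step 9: 0|1|0|3|0|2
0|0|1|2|0|0
2|2|2|2|1|2
3|3|3|3|1|3
0|2|2|0|2|2
3|2|0|2|2|2
step 10: 0|1|0|3|0|2
0|0|1|2|0|0
2|2|2|2|1|2
3|3|3|3|1|3
0|2|3|0|2|2
3|2|0|2|2|2
step 11: 0|1|0|3|0|2
0|0|1|2|0|0
3|3|3|3|1|2
0|2|2|0|2|3
2|0|2|2|2|2
3|3|1|2|2|2

2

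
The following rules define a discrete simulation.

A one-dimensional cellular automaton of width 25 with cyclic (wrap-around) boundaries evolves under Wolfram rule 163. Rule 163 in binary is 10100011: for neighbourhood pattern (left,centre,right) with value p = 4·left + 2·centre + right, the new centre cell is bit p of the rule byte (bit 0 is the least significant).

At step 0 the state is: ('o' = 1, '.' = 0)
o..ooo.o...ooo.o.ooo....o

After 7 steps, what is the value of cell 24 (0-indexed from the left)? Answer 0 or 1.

0

gen 0: o..ooo.o...ooo.o.ooo....o
gen 1: ..o.o.o..oo.o.o.o.o..ooo.
gen 2: oo.o.o..o..o.o.o.o..o.o..
gen 3: ..o.o..o..o.o.o.o..o.o..o
gen 4: .o.o..o..o.o.o.o..o.o..o.
gen 5: o.o..o..o.o.o.o..o.o..o..
gen 6: .o..o..o.o.o.o..o.o..o..o
gen 7: o..o..o.o.o.o..o.o..o..o.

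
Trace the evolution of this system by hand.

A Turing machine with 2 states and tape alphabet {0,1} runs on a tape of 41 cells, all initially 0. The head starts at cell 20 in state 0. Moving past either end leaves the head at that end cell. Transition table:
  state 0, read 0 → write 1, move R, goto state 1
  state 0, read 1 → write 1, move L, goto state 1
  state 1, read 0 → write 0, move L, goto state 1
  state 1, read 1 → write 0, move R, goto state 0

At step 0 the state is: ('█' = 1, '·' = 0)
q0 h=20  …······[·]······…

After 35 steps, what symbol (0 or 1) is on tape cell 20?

k=0  q0 h=20  …······[·]······…
k=1  q1 h=21  …·····█[·]······…
k=2  q1 h=20  …······[█]······…
k=3  q0 h=21  …······[·]······…
k=4  q1 h=22  …·····█[·]······…
k=5  q1 h=21  …······[█]······…
k=6  q0 h=22  …······[·]······…
k=7  q1 h=23  …·····█[·]······…
k=8  q1 h=22  …······[█]······…
k=9  q0 h=23  …······[·]······…
k=10  q1 h=24  …·····█[·]······…
k=11  q1 h=23  …······[█]······…
k=12  q0 h=24  …······[·]······…
k=13  q1 h=25  …·····█[·]······…
k=14  q1 h=24  …······[█]······…
k=15  q0 h=25  …······[·]······…
k=16  q1 h=26  …·····█[·]······…
k=17  q1 h=25  …······[█]······…
k=18  q0 h=26  …······[·]······…
k=19  q1 h=27  …·····█[·]······…
k=20  q1 h=26  …······[█]······…
k=21  q0 h=27  …······[·]······…
k=22  q1 h=28  …·····█[·]······…
k=23  q1 h=27  …······[█]······…
k=24  q0 h=28  …······[·]······…
k=25  q1 h=29  …·····█[·]······…
k=26  q1 h=28  …······[█]······…
k=27  q0 h=29  …······[·]······…
k=28  q1 h=30  …·····█[·]······…
k=29  q1 h=29  …······[█]······…
k=30  q0 h=30  …······[·]······…
k=31  q1 h=31  …·····█[·]······…
k=32  q1 h=30  …······[█]······…
k=33  q0 h=31  …······[·]······…
k=34  q1 h=32  …·····█[·]······…
k=35  q1 h=31  …······[█]······…

0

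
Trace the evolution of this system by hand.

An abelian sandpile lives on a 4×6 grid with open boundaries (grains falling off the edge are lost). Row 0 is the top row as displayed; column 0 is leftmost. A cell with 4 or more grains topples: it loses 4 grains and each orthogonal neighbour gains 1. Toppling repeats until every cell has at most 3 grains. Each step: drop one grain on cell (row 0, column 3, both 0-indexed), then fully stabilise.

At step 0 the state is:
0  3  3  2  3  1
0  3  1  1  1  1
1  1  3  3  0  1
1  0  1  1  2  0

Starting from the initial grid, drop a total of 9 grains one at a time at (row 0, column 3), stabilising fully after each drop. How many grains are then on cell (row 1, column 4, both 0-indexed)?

3

gen 0: 0  3  3  2  3  1
0  3  1  1  1  1
1  1  3  3  0  1
1  0  1  1  2  0
gen 1: 0  3  3  3  3  1
0  3  1  1  1  1
1  1  3  3  0  1
1  0  1  1  2  0
gen 2: 1  1  1  2  0  2
1  0  3  2  2  1
1  2  3  3  0  1
1  0  1  1  2  0
gen 3: 1  1  1  3  0  2
1  0  3  2  2  1
1  2  3  3  0  1
1  0  1  1  2  0
gen 4: 1  1  2  0  1  2
1  0  3  3  2  1
1  2  3  3  0  1
1  0  1  1  2  0
gen 5: 1  1  2  1  1  2
1  0  3  3  2  1
1  2  3  3  0  1
1  0  1  1  2  0
gen 6: 1  1  2  2  1  2
1  0  3  3  2  1
1  2  3  3  0  1
1  0  1  1  2  0
gen 7: 1  1  2  3  1  2
1  0  3  3  2  1
1  2  3  3  0  1
1  0  1  1  2  0
gen 8: 1  2  0  2  2  2
1  1  2  2  3  1
1  3  1  1  1  1
1  0  2  2  2  0
gen 9: 1  2  0  3  2  2
1  1  2  2  3  1
1  3  1  1  1  1
1  0  2  2  2  0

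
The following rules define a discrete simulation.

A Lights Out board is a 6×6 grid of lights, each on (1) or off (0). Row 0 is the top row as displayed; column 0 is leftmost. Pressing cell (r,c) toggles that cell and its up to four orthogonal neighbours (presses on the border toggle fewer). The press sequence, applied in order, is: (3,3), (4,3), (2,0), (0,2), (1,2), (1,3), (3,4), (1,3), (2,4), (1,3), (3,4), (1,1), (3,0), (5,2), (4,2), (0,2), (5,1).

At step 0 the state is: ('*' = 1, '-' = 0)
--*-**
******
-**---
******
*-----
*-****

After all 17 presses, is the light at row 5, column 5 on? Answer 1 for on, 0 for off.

k=0  --*-**
******
-**---
******
*-----
*-****
k=1  --*-**
******
-***--
**---*
*--*--
*-****
k=2  --*-**
******
-***--
**-*-*
*-*-*-
*-*-**
k=3  --*-**
-*****
*-**--
-*-*-*
*-*-*-
*-*-**
k=4  -*-***
-*-***
*-**--
-*-*-*
*-*-*-
*-*-**
k=5  -*****
--*-**
*--*--
-*-*-*
*-*-*-
*-*-**
k=6  -**-**
---*-*
*-----
-*-*-*
*-*-*-
*-*-**
k=7  -**-**
---*-*
*---*-
-*--*-
*-*---
*-*-**
k=8  -*****
--*-**
*--**-
-*--*-
*-*---
*-*-**
k=9  -*****
--*--*
*----*
-*----
*-*---
*-*-**
k=10  -**-**
---***
*--*-*
-*----
*-*---
*-*-**
k=11  -**-**
---***
*--***
-*-***
*-*-*-
*-*-**
k=12  --*-**
******
**-***
-*-***
*-*-*-
*-*-**
k=13  --*-**
******
-*-***
*--***
--*-*-
*-*-**
k=14  --*-**
******
-*-***
*--***
----*-
**-***
k=15  --*-**
******
-*-***
*-****
-****-
******
k=16  -*-***
**-***
-*-***
*-****
-****-
******
k=17  -*-***
**-***
-*-***
*-****
--***-
---***

1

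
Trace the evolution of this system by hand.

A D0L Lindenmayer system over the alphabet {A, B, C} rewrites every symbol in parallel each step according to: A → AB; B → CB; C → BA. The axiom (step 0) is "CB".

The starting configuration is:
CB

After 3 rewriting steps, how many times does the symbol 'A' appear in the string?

step 0: CB
step 1: BACB
step 2: CBABBACB
step 3: BACBABCBCBABBACB

4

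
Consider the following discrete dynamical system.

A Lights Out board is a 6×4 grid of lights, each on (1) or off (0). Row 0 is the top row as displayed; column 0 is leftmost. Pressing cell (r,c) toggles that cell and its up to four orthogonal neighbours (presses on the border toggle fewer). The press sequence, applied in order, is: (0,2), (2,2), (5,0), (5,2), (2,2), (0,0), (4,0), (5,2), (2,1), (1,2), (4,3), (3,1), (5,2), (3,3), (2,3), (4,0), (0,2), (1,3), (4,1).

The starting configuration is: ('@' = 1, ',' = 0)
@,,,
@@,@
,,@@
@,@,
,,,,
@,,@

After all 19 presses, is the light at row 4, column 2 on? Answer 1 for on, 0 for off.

1

0) @,,,
@@,@
,,@@
@,@,
,,,,
@,,@
1) @@@@
@@@@
,,@@
@,@,
,,,,
@,,@
2) @@@@
@@,@
,@,,
@,,,
,,,,
@,,@
3) @@@@
@@,@
,@,,
@,,,
@,,,
,@,@
4) @@@@
@@,@
,@,,
@,,,
@,@,
,,@,
5) @@@@
@@@@
,,@@
@,@,
@,@,
,,@,
6) ,,@@
,@@@
,,@@
@,@,
@,@,
,,@,
7) ,,@@
,@@@
,,@@
,,@,
,@@,
@,@,
8) ,,@@
,@@@
,,@@
,,@,
,@,,
@@,@
9) ,,@@
,,@@
@@,@
,@@,
,@,,
@@,@
10) ,,,@
,@,,
@@@@
,@@,
,@,,
@@,@
11) ,,,@
,@,,
@@@@
,@@@
,@@@
@@,,
12) ,,,@
,@,,
@,@@
@,,@
,,@@
@@,,
13) ,,,@
,@,,
@,@@
@,,@
,,,@
@,@@
14) ,,,@
,@,,
@,@,
@,@,
,,,,
@,@@
15) ,,,@
,@,@
@,,@
@,@@
,,,,
@,@@
16) ,,,@
,@,@
@,,@
,,@@
@@,,
,,@@
17) ,@@,
,@@@
@,,@
,,@@
@@,,
,,@@
18) ,@@@
,@,,
@,,,
,,@@
@@,,
,,@@
19) ,@@@
,@,,
@,,,
,@@@
,,@,
,@@@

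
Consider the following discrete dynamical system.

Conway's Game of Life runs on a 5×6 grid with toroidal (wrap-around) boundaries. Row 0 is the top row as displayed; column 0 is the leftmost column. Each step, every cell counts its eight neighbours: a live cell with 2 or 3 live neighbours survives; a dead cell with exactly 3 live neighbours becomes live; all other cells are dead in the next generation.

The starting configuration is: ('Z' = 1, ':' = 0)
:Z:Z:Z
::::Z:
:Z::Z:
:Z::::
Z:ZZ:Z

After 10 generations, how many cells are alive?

k=0  :Z:Z:Z
::::Z:
:Z::Z:
:Z::::
Z:ZZ:Z
k=1  :Z:Z:Z
Z:ZZZZ
::::::
:Z:ZZZ
:::Z:Z
k=2  :Z::::
ZZZZ:Z
:Z::::
Z:ZZ:Z
:::Z:Z
k=3  :Z:Z:Z
::::::
::::::
ZZZZ:Z
:Z:Z:Z
k=4  ::::::
::::::
ZZZ:::
:Z:Z:Z
:::Z:Z
k=5  ::::::
:Z::::
ZZZ:::
:Z:Z:Z
Z:Z:::
k=6  :Z::::
ZZZ:::
::::::
:::Z:Z
ZZZ:::
k=7  ::::::
ZZZ:::
ZZZ:::
ZZZ:::
ZZZ:::
k=8  ::::::
Z:Z:::
:::Z:Z
:::Z:Z
Z:Z:::
k=9  ::::::
::::::
Z:ZZ:Z
Z:ZZ:Z
::::::
k=10  ::::::
::::::
Z:ZZ:Z
Z:ZZ:Z
::::::

8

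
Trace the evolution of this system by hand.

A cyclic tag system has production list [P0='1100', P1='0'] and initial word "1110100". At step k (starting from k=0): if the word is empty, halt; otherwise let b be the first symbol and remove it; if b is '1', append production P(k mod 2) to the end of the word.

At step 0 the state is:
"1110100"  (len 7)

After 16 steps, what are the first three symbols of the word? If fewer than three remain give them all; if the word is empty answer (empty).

110

step 0: "1110100"  (len 7)
step 1: "1101001100"  (len 10)
step 2: "1010011000"  (len 10)
step 3: "0100110001100"  (len 13)
step 4: "100110001100"  (len 12)
step 5: "001100011001100"  (len 15)
step 6: "01100011001100"  (len 14)
step 7: "1100011001100"  (len 13)
step 8: "1000110011000"  (len 13)
step 9: "0001100110001100"  (len 16)
step 10: "001100110001100"  (len 15)
step 11: "01100110001100"  (len 14)
step 12: "1100110001100"  (len 13)
step 13: "1001100011001100"  (len 16)
step 14: "0011000110011000"  (len 16)
step 15: "011000110011000"  (len 15)
step 16: "11000110011000"  (len 14)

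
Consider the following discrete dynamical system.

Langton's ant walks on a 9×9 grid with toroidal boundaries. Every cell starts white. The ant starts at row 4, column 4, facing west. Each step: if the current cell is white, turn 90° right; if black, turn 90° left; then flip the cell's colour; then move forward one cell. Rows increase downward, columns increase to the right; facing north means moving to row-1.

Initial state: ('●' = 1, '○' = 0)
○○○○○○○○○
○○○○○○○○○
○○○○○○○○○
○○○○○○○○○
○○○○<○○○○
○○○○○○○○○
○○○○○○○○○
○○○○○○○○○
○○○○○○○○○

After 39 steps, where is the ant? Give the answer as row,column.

[0] ○○○○○○○○○
○○○○○○○○○
○○○○○○○○○
○○○○○○○○○
○○○○<○○○○
○○○○○○○○○
○○○○○○○○○
○○○○○○○○○
○○○○○○○○○
[1] ○○○○○○○○○
○○○○○○○○○
○○○○○○○○○
○○○○^○○○○
○○○○●○○○○
○○○○○○○○○
○○○○○○○○○
○○○○○○○○○
○○○○○○○○○
[2] ○○○○○○○○○
○○○○○○○○○
○○○○○○○○○
○○○○●>○○○
○○○○●○○○○
○○○○○○○○○
○○○○○○○○○
○○○○○○○○○
○○○○○○○○○
[3] ○○○○○○○○○
○○○○○○○○○
○○○○○○○○○
○○○○●●○○○
○○○○●v○○○
○○○○○○○○○
○○○○○○○○○
○○○○○○○○○
○○○○○○○○○
[4] ○○○○○○○○○
○○○○○○○○○
○○○○○○○○○
○○○○●●○○○
○○○○<●○○○
○○○○○○○○○
○○○○○○○○○
○○○○○○○○○
○○○○○○○○○
[5] ○○○○○○○○○
○○○○○○○○○
○○○○○○○○○
○○○○●●○○○
○○○○○●○○○
○○○○v○○○○
○○○○○○○○○
○○○○○○○○○
○○○○○○○○○
[6] ○○○○○○○○○
○○○○○○○○○
○○○○○○○○○
○○○○●●○○○
○○○○○●○○○
○○○<●○○○○
○○○○○○○○○
○○○○○○○○○
○○○○○○○○○
[7] ○○○○○○○○○
○○○○○○○○○
○○○○○○○○○
○○○○●●○○○
○○○^○●○○○
○○○●●○○○○
○○○○○○○○○
○○○○○○○○○
○○○○○○○○○
[8] ○○○○○○○○○
○○○○○○○○○
○○○○○○○○○
○○○○●●○○○
○○○●>●○○○
○○○●●○○○○
○○○○○○○○○
○○○○○○○○○
○○○○○○○○○
[9] ○○○○○○○○○
○○○○○○○○○
○○○○○○○○○
○○○○●●○○○
○○○●●●○○○
○○○●v○○○○
○○○○○○○○○
○○○○○○○○○
○○○○○○○○○
[10] ○○○○○○○○○
○○○○○○○○○
○○○○○○○○○
○○○○●●○○○
○○○●●●○○○
○○○●○>○○○
○○○○○○○○○
○○○○○○○○○
○○○○○○○○○
[11] ○○○○○○○○○
○○○○○○○○○
○○○○○○○○○
○○○○●●○○○
○○○●●●○○○
○○○●○●○○○
○○○○○v○○○
○○○○○○○○○
○○○○○○○○○
[12] ○○○○○○○○○
○○○○○○○○○
○○○○○○○○○
○○○○●●○○○
○○○●●●○○○
○○○●○●○○○
○○○○<●○○○
○○○○○○○○○
○○○○○○○○○
[13] ○○○○○○○○○
○○○○○○○○○
○○○○○○○○○
○○○○●●○○○
○○○●●●○○○
○○○●^●○○○
○○○○●●○○○
○○○○○○○○○
○○○○○○○○○
[14] ○○○○○○○○○
○○○○○○○○○
○○○○○○○○○
○○○○●●○○○
○○○●●●○○○
○○○●●>○○○
○○○○●●○○○
○○○○○○○○○
○○○○○○○○○
[15] ○○○○○○○○○
○○○○○○○○○
○○○○○○○○○
○○○○●●○○○
○○○●●^○○○
○○○●●○○○○
○○○○●●○○○
○○○○○○○○○
○○○○○○○○○
[16] ○○○○○○○○○
○○○○○○○○○
○○○○○○○○○
○○○○●●○○○
○○○●<○○○○
○○○●●○○○○
○○○○●●○○○
○○○○○○○○○
○○○○○○○○○
[17] ○○○○○○○○○
○○○○○○○○○
○○○○○○○○○
○○○○●●○○○
○○○●○○○○○
○○○●v○○○○
○○○○●●○○○
○○○○○○○○○
○○○○○○○○○
[18] ○○○○○○○○○
○○○○○○○○○
○○○○○○○○○
○○○○●●○○○
○○○●○○○○○
○○○●○>○○○
○○○○●●○○○
○○○○○○○○○
○○○○○○○○○
[19] ○○○○○○○○○
○○○○○○○○○
○○○○○○○○○
○○○○●●○○○
○○○●○○○○○
○○○●○●○○○
○○○○●v○○○
○○○○○○○○○
○○○○○○○○○
[20] ○○○○○○○○○
○○○○○○○○○
○○○○○○○○○
○○○○●●○○○
○○○●○○○○○
○○○●○●○○○
○○○○●○>○○
○○○○○○○○○
○○○○○○○○○
[21] ○○○○○○○○○
○○○○○○○○○
○○○○○○○○○
○○○○●●○○○
○○○●○○○○○
○○○●○●○○○
○○○○●○●○○
○○○○○○v○○
○○○○○○○○○
[22] ○○○○○○○○○
○○○○○○○○○
○○○○○○○○○
○○○○●●○○○
○○○●○○○○○
○○○●○●○○○
○○○○●○●○○
○○○○○<●○○
○○○○○○○○○
[23] ○○○○○○○○○
○○○○○○○○○
○○○○○○○○○
○○○○●●○○○
○○○●○○○○○
○○○●○●○○○
○○○○●^●○○
○○○○○●●○○
○○○○○○○○○
[24] ○○○○○○○○○
○○○○○○○○○
○○○○○○○○○
○○○○●●○○○
○○○●○○○○○
○○○●○●○○○
○○○○●●>○○
○○○○○●●○○
○○○○○○○○○
[25] ○○○○○○○○○
○○○○○○○○○
○○○○○○○○○
○○○○●●○○○
○○○●○○○○○
○○○●○●^○○
○○○○●●○○○
○○○○○●●○○
○○○○○○○○○
[26] ○○○○○○○○○
○○○○○○○○○
○○○○○○○○○
○○○○●●○○○
○○○●○○○○○
○○○●○●●>○
○○○○●●○○○
○○○○○●●○○
○○○○○○○○○
[27] ○○○○○○○○○
○○○○○○○○○
○○○○○○○○○
○○○○●●○○○
○○○●○○○○○
○○○●○●●●○
○○○○●●○v○
○○○○○●●○○
○○○○○○○○○
[28] ○○○○○○○○○
○○○○○○○○○
○○○○○○○○○
○○○○●●○○○
○○○●○○○○○
○○○●○●●●○
○○○○●●<●○
○○○○○●●○○
○○○○○○○○○
[29] ○○○○○○○○○
○○○○○○○○○
○○○○○○○○○
○○○○●●○○○
○○○●○○○○○
○○○●○●^●○
○○○○●●●●○
○○○○○●●○○
○○○○○○○○○
[30] ○○○○○○○○○
○○○○○○○○○
○○○○○○○○○
○○○○●●○○○
○○○●○○○○○
○○○●○<○●○
○○○○●●●●○
○○○○○●●○○
○○○○○○○○○
[31] ○○○○○○○○○
○○○○○○○○○
○○○○○○○○○
○○○○●●○○○
○○○●○○○○○
○○○●○○○●○
○○○○●v●●○
○○○○○●●○○
○○○○○○○○○
[32] ○○○○○○○○○
○○○○○○○○○
○○○○○○○○○
○○○○●●○○○
○○○●○○○○○
○○○●○○○●○
○○○○●○>●○
○○○○○●●○○
○○○○○○○○○
[33] ○○○○○○○○○
○○○○○○○○○
○○○○○○○○○
○○○○●●○○○
○○○●○○○○○
○○○●○○^●○
○○○○●○○●○
○○○○○●●○○
○○○○○○○○○
[34] ○○○○○○○○○
○○○○○○○○○
○○○○○○○○○
○○○○●●○○○
○○○●○○○○○
○○○●○○●>○
○○○○●○○●○
○○○○○●●○○
○○○○○○○○○
[35] ○○○○○○○○○
○○○○○○○○○
○○○○○○○○○
○○○○●●○○○
○○○●○○○^○
○○○●○○●○○
○○○○●○○●○
○○○○○●●○○
○○○○○○○○○
[36] ○○○○○○○○○
○○○○○○○○○
○○○○○○○○○
○○○○●●○○○
○○○●○○○●>
○○○●○○●○○
○○○○●○○●○
○○○○○●●○○
○○○○○○○○○
[37] ○○○○○○○○○
○○○○○○○○○
○○○○○○○○○
○○○○●●○○○
○○○●○○○●●
○○○●○○●○v
○○○○●○○●○
○○○○○●●○○
○○○○○○○○○
[38] ○○○○○○○○○
○○○○○○○○○
○○○○○○○○○
○○○○●●○○○
○○○●○○○●●
○○○●○○●<●
○○○○●○○●○
○○○○○●●○○
○○○○○○○○○
[39] ○○○○○○○○○
○○○○○○○○○
○○○○○○○○○
○○○○●●○○○
○○○●○○○^●
○○○●○○●●●
○○○○●○○●○
○○○○○●●○○
○○○○○○○○○

4,7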